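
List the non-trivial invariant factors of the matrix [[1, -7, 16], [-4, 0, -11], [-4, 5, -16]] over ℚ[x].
The Jordan structure of A has elementary divisors (x + 5)^3. Arranging the block sizes at each eigenvalue in decreasing order and taking row products gives the invariant factors.

Invariant factors (smallest first, each dividing the next): (x + 5)^3.

Check: the last factor (x + 5)^3 is the minimal polynomial, and the product (x + 5)^3 is the characteristic polynomial.

(x + 5)^3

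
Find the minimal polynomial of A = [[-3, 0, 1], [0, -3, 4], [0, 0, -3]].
m_A(x) = (x + 3)^2

The characteristic polynomial factors as (x + 3)^3. The minimal polynomial is ∏(x - λ)^{k_λ} where k_λ is the size of the largest Jordan block at λ.

For λ = -3: rank(A + 3I) = 1, and the largest Jordan block has size 2 (the smallest k with rank((A + 3I)^k) = rank((A + 3I)^(k+1))).

So m_A(x) = (x + 3)^2.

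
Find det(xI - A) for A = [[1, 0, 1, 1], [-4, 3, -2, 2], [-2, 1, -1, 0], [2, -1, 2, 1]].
xI - A = [[x - 1, 0, -1, -1], [4, x - 3, 2, -2], [2, -1, x + 1, 0], [-2, 1, -2, x - 1]].

Expanding det(xI - A) along the first row:
det(xI - A) = + (x - 1)·det([[x - 3, 2, -2], [-1, x + 1, 0], [1, -2, x - 1]]) - (0)·det([[4, 2, -2], [2, x + 1, 0], [-2, -2, x - 1]]) + (-1)·det([[4, x - 3, -2], [2, -1, 0], [-2, 1, x - 1]]) - (-1)·det([[4, x - 3, 2], [2, -1, x + 1], [-2, 1, -2]]).

Evaluating gives χ_A(x) = x^4 - 4x^3 + 6x^2 - 4x + 1 = (x - 1)^4.

χ_A(x) = (x - 1)^4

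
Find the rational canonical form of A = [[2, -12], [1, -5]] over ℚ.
R = [[0, -2], [1, -3]]

The invariant factors of A (the non-unit diagonal entries of the Smith normal form of xI - A over ℚ[x]) are (x + 1)(x + 2), each dividing the next. The characteristic polynomial is their product, (x + 1)(x + 2).

The rational canonical form is the block-diagonal matrix of companion matrices C(f_i):
R = [[0, -2], [1, -3]].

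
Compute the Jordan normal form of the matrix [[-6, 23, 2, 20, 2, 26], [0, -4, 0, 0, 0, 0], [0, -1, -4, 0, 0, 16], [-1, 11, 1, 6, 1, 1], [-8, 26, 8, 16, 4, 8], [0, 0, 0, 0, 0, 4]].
J = [[-4, 1, 0, 0, 0, 0], [0, -4, 0, 0, 0, 0], [0, 0, -4, 0, 0, 0], [0, 0, 0, 4, 1, 0], [0, 0, 0, 0, 4, 0], [0, 0, 0, 0, 0, 4]]

The characteristic polynomial is det(xI - A) = (x - 4)^3(x + 4)^3, so the eigenvalues are -4 (algebraic multiplicity 3), 4 (algebraic multiplicity 3).

For λ = -4: rank(A + 4I) = 4, rank((A + 4I)^2) = 3. The eigenspace has dimension 6 - 4 = 2, so there are 2 Jordan blocks; the rank sequence gives block sizes [2, 1].

For λ = 4: rank(A - 4I) = 4, rank((A - 4I)^2) = 3. The eigenspace has dimension 6 - 4 = 2, so there are 2 Jordan blocks; the rank sequence gives block sizes [2, 1].

Assembling the blocks gives the Jordan form J above.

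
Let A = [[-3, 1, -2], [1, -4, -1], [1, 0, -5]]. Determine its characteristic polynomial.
xI - A = [[x + 3, -1, 2], [-1, x + 4, 1], [-1, 0, x + 5]].

Expanding det(xI - A) along the first row:
det(xI - A) = + (x + 3)·det([[x + 4, 1], [0, x + 5]]) - (-1)·det([[-1, 1], [-1, x + 5]]) + (2)·det([[-1, x + 4], [-1, 0]]).

Evaluating gives χ_A(x) = x^3 + 12x^2 + 48x + 64 = (x + 4)^3.

χ_A(x) = (x + 4)^3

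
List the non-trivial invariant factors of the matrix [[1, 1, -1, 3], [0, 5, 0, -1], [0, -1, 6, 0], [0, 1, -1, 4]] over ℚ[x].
(x - 5)^3(x - 1)

The Jordan structure of A has elementary divisors (x - 1), (x - 5)^3. Arranging the block sizes at each eigenvalue in decreasing order and taking row products gives the invariant factors.

Invariant factors (smallest first, each dividing the next): (x - 5)^3(x - 1).

Check: the last factor (x - 5)^3(x - 1) is the minimal polynomial, and the product (x - 5)^3(x - 1) is the characteristic polynomial.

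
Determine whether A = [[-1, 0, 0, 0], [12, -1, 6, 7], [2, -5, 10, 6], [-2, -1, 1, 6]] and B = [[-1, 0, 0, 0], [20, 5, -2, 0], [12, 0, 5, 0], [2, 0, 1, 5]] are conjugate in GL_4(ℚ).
No.

Both have characteristic polynomial (x - 5)^3(x + 1), but the minimal polynomial of A is (x - 5)^3(x + 1) while the minimal polynomial of B is (x - 5)^2(x + 1). The minimal polynomial is a similarity invariant, so A and B are not similar.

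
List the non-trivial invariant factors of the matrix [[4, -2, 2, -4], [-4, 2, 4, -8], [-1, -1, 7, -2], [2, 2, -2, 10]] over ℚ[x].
x - 6, x - 6, (x - 6)(x - 5)

The Jordan structure of A has elementary divisors (x - 5), (x - 6), (x - 6), (x - 6). Arranging the block sizes at each eigenvalue in decreasing order and taking row products gives the invariant factors.

Invariant factors (smallest first, each dividing the next): x - 6, x - 6, (x - 6)(x - 5).

Check: the last factor (x - 6)(x - 5) is the minimal polynomial, and the product (x - 6)^3(x - 5) is the characteristic polynomial.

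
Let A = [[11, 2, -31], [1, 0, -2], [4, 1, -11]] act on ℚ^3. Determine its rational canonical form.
R = [[0, 0, -3], [1, 0, -3], [0, 1, 0]]

The invariant factors of A (the non-unit diagonal entries of the Smith normal form of xI - A over ℚ[x]) are x^3 + 3x + 3, each dividing the next. The characteristic polynomial is their product, x^3 + 3x + 3.

The rational canonical form is the block-diagonal matrix of companion matrices C(f_i):
R = [[0, 0, -3], [1, 0, -3], [0, 1, 0]].

Note the characteristic polynomial does not split into linear factors over ℚ, so A has no Jordan form over ℚ; the rational canonical form exists over any field.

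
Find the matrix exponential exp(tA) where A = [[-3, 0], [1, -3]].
e^{tA} = [[e^{-3*t}, 0], [t*e^{-3*t}, e^{-3*t}]]

A has Jordan form J = [[-3, 1], [0, -3]] with A = PJP^{-1}, so e^{tA} = P e^{tJ} P^{-1}.

For a Jordan block J_k(λ), e^{tJ_k(λ)} = e^{λt} · (I + tN + t^2 N^2/2! + ... + t^{k-1} N^{k-1}/(k-1)!) where N is the nilpotent superdiagonal part.

Assembling the blocks and conjugating back gives the entries of e^{tA} as shown above.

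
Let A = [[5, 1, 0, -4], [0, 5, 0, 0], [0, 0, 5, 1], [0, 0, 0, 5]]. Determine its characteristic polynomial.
xI - A = [[x - 5, -1, 0, 4], [0, x - 5, 0, 0], [0, 0, x - 5, -1], [0, 0, 0, x - 5]].

Expanding det(xI - A) along the first row:
det(xI - A) = + (x - 5)·det([[x - 5, 0, 0], [0, x - 5, -1], [0, 0, x - 5]]) - (-1)·det([[0, 0, 0], [0, x - 5, -1], [0, 0, x - 5]]) + (0)·det([[0, x - 5, 0], [0, 0, -1], [0, 0, x - 5]]) - (4)·det([[0, x - 5, 0], [0, 0, x - 5], [0, 0, 0]]).

Evaluating gives χ_A(x) = x^4 - 20x^3 + 150x^2 - 500x + 625 = (x - 5)^4.

χ_A(x) = (x - 5)^4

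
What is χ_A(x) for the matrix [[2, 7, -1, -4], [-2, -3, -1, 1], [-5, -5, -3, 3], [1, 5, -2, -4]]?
χ_A(x) = (x + 1)^2(x + 3)^2

xI - A = [[x - 2, -7, 1, 4], [2, x + 3, 1, -1], [5, 5, x + 3, -3], [-1, -5, 2, x + 4]].

Expanding det(xI - A) along the first row:
det(xI - A) = + (x - 2)·det([[x + 3, 1, -1], [5, x + 3, -3], [-5, 2, x + 4]]) - (-7)·det([[2, 1, -1], [5, x + 3, -3], [-1, 2, x + 4]]) + (1)·det([[2, x + 3, -1], [5, 5, -3], [-1, -5, x + 4]]) - (4)·det([[2, x + 3, 1], [5, 5, x + 3], [-1, -5, 2]]).

Evaluating gives χ_A(x) = x^4 + 8x^3 + 22x^2 + 24x + 9 = (x + 1)^2(x + 3)^2.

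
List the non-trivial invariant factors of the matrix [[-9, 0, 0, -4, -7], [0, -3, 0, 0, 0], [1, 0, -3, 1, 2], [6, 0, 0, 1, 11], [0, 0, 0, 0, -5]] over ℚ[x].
x + 3, (x + 3)^2(x + 5)^2

The Jordan structure of A has elementary divisors (x + 5)^2, (x + 3)^2, (x + 3). Arranging the block sizes at each eigenvalue in decreasing order and taking row products gives the invariant factors.

Invariant factors (smallest first, each dividing the next): x + 3, (x + 3)^2(x + 5)^2.

Check: the last factor (x + 3)^2(x + 5)^2 is the minimal polynomial, and the product (x + 3)^3(x + 5)^2 is the characteristic polynomial.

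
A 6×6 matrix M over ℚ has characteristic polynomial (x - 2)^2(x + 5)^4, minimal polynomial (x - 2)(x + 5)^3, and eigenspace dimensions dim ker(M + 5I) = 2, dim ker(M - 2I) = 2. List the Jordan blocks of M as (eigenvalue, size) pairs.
Jordan blocks: (-5, 3), (-5, 1), (2, 1), (2, 1)

λ = -5: algebraic multiplicity 4 (exponent in χ_M), largest block size 3 (exponent in m_M), 2 blocks (geometric multiplicity). These force block sizes [3, 1].
λ = 2: algebraic multiplicity 2 (exponent in χ_M), largest block size 1 (exponent in m_M), 2 blocks (geometric multiplicity). These force block sizes [1, 1].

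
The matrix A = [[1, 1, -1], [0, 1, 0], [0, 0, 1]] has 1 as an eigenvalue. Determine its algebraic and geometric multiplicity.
algebraic multiplicity 3, geometric multiplicity 2

The characteristic polynomial is (x - 1)^3, so the factor x - 1 appears with exponent 3: the algebraic multiplicity is 3.

rank(A - I) = 1, so the eigenspace has dimension 3 - 1 = 2: the geometric multiplicity is 2.

Since 2 < 3, A is not diagonalizable.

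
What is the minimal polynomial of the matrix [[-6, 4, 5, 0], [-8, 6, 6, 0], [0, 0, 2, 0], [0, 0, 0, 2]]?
The characteristic polynomial factors as (x - 2)^3(x + 2). The minimal polynomial is ∏(x - λ)^{k_λ} where k_λ is the size of the largest Jordan block at λ.

For λ = -2: rank(A + 2I) = 3, and the largest Jordan block has size 1 (the smallest k with rank((A + 2I)^k) = rank((A + 2I)^(k+1))).
For λ = 2: rank(A - 2I) = 2, and the largest Jordan block has size 2 (the smallest k with rank((A - 2I)^k) = rank((A - 2I)^(k+1))).

So m_A(x) = (x - 2)^2(x + 2).

m_A(x) = (x - 2)^2(x + 2)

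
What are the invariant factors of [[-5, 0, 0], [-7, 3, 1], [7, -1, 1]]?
The Jordan structure of A has elementary divisors (x + 5), (x - 2)^2. Arranging the block sizes at each eigenvalue in decreasing order and taking row products gives the invariant factors.

Invariant factors (smallest first, each dividing the next): (x - 2)^2(x + 5).

Check: the last factor (x - 2)^2(x + 5) is the minimal polynomial, and the product (x - 2)^2(x + 5) is the characteristic polynomial.

(x - 2)^2(x + 5)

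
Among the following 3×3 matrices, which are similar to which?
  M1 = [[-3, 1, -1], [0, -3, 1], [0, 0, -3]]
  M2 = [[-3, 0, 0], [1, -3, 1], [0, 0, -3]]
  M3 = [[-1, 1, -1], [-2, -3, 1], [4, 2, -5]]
Characteristic polynomials: χ_{M1} = (x + 3)^3, χ_{M2} = (x + 3)^3, χ_{M3} = (x + 3)^3.

{M1, M3}: invariant factors (x + 3)^3.

{M2}: invariant factors x + 3, (x + 3)^2.

Matrices are similar if and only if their invariant-factor lists agree; the partition into similarity classes is {M1, M3}, {M2}.

2 classes: {M1, M3}, {M2}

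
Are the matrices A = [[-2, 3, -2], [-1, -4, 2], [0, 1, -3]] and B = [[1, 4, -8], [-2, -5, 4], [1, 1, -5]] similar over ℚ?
Both have characteristic polynomial (x + 3)^3, but the minimal polynomial of A is (x + 3)^3 while the minimal polynomial of B is (x + 3)^2. The minimal polynomial is a similarity invariant, so A and B are not similar.

No.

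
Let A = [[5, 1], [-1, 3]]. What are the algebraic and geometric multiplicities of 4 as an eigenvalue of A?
The characteristic polynomial is (x - 4)^2, so the factor x - 4 appears with exponent 2: the algebraic multiplicity is 2.

rank(A - 4I) = 1, so the eigenspace has dimension 2 - 1 = 1: the geometric multiplicity is 1.

Since 1 < 2, A is not diagonalizable.

algebraic multiplicity 2, geometric multiplicity 1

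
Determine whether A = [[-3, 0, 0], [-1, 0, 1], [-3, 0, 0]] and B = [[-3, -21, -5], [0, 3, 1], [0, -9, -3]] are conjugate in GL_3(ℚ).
Two matrices over a field are similar if and only if they have the same invariant factors.

Both A and B have characteristic polynomial x^2(x + 3) and minimal polynomial x^2(x + 3). Computing further, both have invariant factors x^2(x + 3). Hence A and B are similar.

Yes.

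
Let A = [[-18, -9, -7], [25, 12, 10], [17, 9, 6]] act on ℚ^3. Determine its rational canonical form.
R = [[0, 0, -3], [1, 0, -2], [0, 1, 0]]

The invariant factors of A (the non-unit diagonal entries of the Smith normal form of xI - A over ℚ[x]) are (x + 1)(x^2 - x + 3), each dividing the next. The characteristic polynomial is their product, (x + 1)(x^2 - x + 3).

The rational canonical form is the block-diagonal matrix of companion matrices C(f_i):
R = [[0, 0, -3], [1, 0, -2], [0, 1, 0]].

Note the characteristic polynomial does not split into linear factors over ℚ, so A has no Jordan form over ℚ; the rational canonical form exists over any field.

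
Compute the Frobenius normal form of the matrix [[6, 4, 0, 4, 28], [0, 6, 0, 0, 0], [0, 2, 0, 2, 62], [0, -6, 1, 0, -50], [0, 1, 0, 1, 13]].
The invariant factors of A (the non-unit diagonal entries of the Smith normal form of xI - A over ℚ[x]) are x - 6, x - 6, (x - 6)^2(x - 1), each dividing the next. The characteristic polynomial is their product, (x - 6)^4(x - 1).

The rational canonical form is the block-diagonal matrix of companion matrices C(f_i):
R = [[6, 0, 0, 0, 0], [0, 6, 0, 0, 0], [0, 0, 0, 0, 36], [0, 0, 1, 0, -48], [0, 0, 0, 1, 13]].

R = [[6, 0, 0, 0, 0], [0, 6, 0, 0, 0], [0, 0, 0, 0, 36], [0, 0, 1, 0, -48], [0, 0, 0, 1, 13]]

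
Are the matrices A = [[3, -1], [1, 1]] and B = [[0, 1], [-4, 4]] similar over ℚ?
Two matrices over a field are similar if and only if they have the same invariant factors.

Both A and B have characteristic polynomial (x - 2)^2 and minimal polynomial (x - 2)^2. Computing further, both have invariant factors (x - 2)^2. Hence A and B are similar.

Yes.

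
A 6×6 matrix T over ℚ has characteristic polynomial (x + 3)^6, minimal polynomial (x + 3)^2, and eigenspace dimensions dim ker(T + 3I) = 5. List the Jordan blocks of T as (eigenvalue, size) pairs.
λ = -3: algebraic multiplicity 6 (exponent in χ_T), largest block size 2 (exponent in m_T), 5 blocks (geometric multiplicity). These force block sizes [2, 1, 1, 1, 1].

Jordan blocks: (-3, 2), (-3, 1), (-3, 1), (-3, 1), (-3, 1)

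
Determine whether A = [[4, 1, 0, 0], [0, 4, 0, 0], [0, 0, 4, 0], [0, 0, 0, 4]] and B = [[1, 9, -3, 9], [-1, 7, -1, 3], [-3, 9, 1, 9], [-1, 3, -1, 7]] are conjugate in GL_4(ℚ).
Two matrices over a field are similar if and only if they have the same invariant factors.

Both A and B have characteristic polynomial (x - 4)^4 and minimal polynomial (x - 4)^2. Computing further, both have invariant factors x - 4, x - 4, (x - 4)^2. Hence A and B are similar.

Yes.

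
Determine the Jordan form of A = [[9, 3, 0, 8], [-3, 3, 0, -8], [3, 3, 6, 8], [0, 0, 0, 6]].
J = [[6, 1, 0, 0], [0, 6, 0, 0], [0, 0, 6, 0], [0, 0, 0, 6]]

The characteristic polynomial is det(xI - A) = (x - 6)^4, so the eigenvalues are 6 (algebraic multiplicity 4).

For λ = 6: rank(A - 6I) = 1, rank((A - 6I)^2) = 0. The eigenspace has dimension 4 - 1 = 3, so there are 3 Jordan blocks; the rank sequence gives block sizes [2, 1, 1].

Assembling the blocks gives the Jordan form J above.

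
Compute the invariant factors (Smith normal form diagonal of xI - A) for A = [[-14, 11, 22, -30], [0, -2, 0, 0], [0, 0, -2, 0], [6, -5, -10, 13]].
x + 2, (x - 1)(x + 2)^2

The Jordan structure of A has elementary divisors (x + 2)^2, (x + 2), (x - 1). Arranging the block sizes at each eigenvalue in decreasing order and taking row products gives the invariant factors.

Invariant factors (smallest first, each dividing the next): x + 2, (x - 1)(x + 2)^2.

Check: the last factor (x - 1)(x + 2)^2 is the minimal polynomial, and the product (x - 1)(x + 2)^3 is the characteristic polynomial.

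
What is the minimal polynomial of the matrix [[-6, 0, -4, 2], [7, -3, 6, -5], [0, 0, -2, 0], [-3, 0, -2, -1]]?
m_A(x) = (x + 2)(x + 3)^2(x + 4)

The characteristic polynomial factors as (x + 2)(x + 3)^2(x + 4). The minimal polynomial is ∏(x - λ)^{k_λ} where k_λ is the size of the largest Jordan block at λ.

For λ = -4: rank(A + 4I) = 3, and the largest Jordan block has size 1 (the smallest k with rank((A + 4I)^k) = rank((A + 4I)^(k+1))).
For λ = -3: rank(A + 3I) = 3, and the largest Jordan block has size 2 (the smallest k with rank((A + 3I)^k) = rank((A + 3I)^(k+1))).
For λ = -2: rank(A + 2I) = 3, and the largest Jordan block has size 1 (the smallest k with rank((A + 2I)^k) = rank((A + 2I)^(k+1))).

So m_A(x) = (x + 2)(x + 3)^2(x + 4).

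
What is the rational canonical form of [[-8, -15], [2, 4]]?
The invariant factors of A (the non-unit diagonal entries of the Smith normal form of xI - A over ℚ[x]) are x^2 + 4x - 2, each dividing the next. The characteristic polynomial is their product, x^2 + 4x - 2.

The rational canonical form is the block-diagonal matrix of companion matrices C(f_i):
R = [[0, 2], [1, -4]].

Note the characteristic polynomial does not split into linear factors over ℚ, so A has no Jordan form over ℚ; the rational canonical form exists over any field.

R = [[0, 2], [1, -4]]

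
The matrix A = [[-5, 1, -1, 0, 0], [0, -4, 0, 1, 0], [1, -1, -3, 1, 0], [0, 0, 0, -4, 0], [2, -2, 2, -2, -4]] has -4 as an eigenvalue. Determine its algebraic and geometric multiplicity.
The characteristic polynomial is (x + 4)^5, so the factor x + 4 appears with exponent 5: the algebraic multiplicity is 5.

rank(A + 4I) = 2, so the eigenspace has dimension 5 - 2 = 3: the geometric multiplicity is 3.

Since 3 < 5, A is not diagonalizable.

algebraic multiplicity 5, geometric multiplicity 3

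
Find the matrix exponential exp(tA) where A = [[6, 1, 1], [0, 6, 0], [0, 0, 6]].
e^{tA} = [[e^{6*t}, t*e^{6*t}, t*e^{6*t}], [0, e^{6*t}, 0], [0, 0, e^{6*t}]]

A has Jordan form J = [[6, 1, 0], [0, 6, 0], [0, 0, 6]] with A = PJP^{-1}, so e^{tA} = P e^{tJ} P^{-1}.

For a Jordan block J_k(λ), e^{tJ_k(λ)} = e^{λt} · (I + tN + t^2 N^2/2! + ... + t^{k-1} N^{k-1}/(k-1)!) where N is the nilpotent superdiagonal part.

Assembling the blocks and conjugating back gives the entries of e^{tA} as shown above.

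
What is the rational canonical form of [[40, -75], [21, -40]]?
The invariant factors of A (the non-unit diagonal entries of the Smith normal form of xI - A over ℚ[x]) are (x - 5)(x + 5), each dividing the next. The characteristic polynomial is their product, (x - 5)(x + 5).

The rational canonical form is the block-diagonal matrix of companion matrices C(f_i):
R = [[0, 25], [1, 0]].

R = [[0, 25], [1, 0]]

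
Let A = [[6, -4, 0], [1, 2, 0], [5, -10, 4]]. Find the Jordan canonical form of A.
J = [[4, 1, 0], [0, 4, 0], [0, 0, 4]]

The characteristic polynomial is det(xI - A) = (x - 4)^3, so the eigenvalues are 4 (algebraic multiplicity 3).

For λ = 4: rank(A - 4I) = 1, rank((A - 4I)^2) = 0. The eigenspace has dimension 3 - 1 = 2, so there are 2 Jordan blocks; the rank sequence gives block sizes [2, 1].

Assembling the blocks gives the Jordan form J above.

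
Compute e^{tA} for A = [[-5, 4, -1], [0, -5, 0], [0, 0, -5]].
A has Jordan form J = [[-5, 1, 0], [0, -5, 0], [0, 0, -5]] with A = PJP^{-1}, so e^{tA} = P e^{tJ} P^{-1}.

For a Jordan block J_k(λ), e^{tJ_k(λ)} = e^{λt} · (I + tN + t^2 N^2/2! + ... + t^{k-1} N^{k-1}/(k-1)!) where N is the nilpotent superdiagonal part.

Assembling the blocks and conjugating back gives the entries of e^{tA} as shown above.

e^{tA} = [[e^{-5*t}, 4*t*e^{-5*t}, -t*e^{-5*t}], [0, e^{-5*t}, 0], [0, 0, e^{-5*t}]]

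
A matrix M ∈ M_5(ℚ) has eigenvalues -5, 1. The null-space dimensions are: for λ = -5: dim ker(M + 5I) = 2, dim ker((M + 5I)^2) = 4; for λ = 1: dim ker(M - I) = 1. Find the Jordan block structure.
Jordan blocks: (-5, 2), (-5, 2), (1, 1)

λ = -5: successive nullity increments [2, 2] count blocks of size ≥ k; block sizes are [2, 2].
λ = 1: successive nullity increments [1] count blocks of size ≥ k; block sizes are [1].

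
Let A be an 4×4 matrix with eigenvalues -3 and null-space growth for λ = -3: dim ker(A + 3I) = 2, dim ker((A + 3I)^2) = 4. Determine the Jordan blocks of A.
Jordan blocks: (-3, 2), (-3, 2)

λ = -3: successive nullity increments [2, 2] count blocks of size ≥ k; block sizes are [2, 2].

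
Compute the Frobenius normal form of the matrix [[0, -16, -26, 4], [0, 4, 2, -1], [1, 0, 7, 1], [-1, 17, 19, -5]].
R = [[0, 0, 0, -18], [1, 0, 0, 9], [0, 1, 0, -1], [0, 0, 1, 6]]

The invariant factors of A (the non-unit diagonal entries of the Smith normal form of xI - A over ℚ[x]) are (x - 6)(x^3 + x - 3), each dividing the next. The characteristic polynomial is their product, (x - 6)(x^3 + x - 3).

The rational canonical form is the block-diagonal matrix of companion matrices C(f_i):
R = [[0, 0, 0, -18], [1, 0, 0, 9], [0, 1, 0, -1], [0, 0, 1, 6]].

Note the characteristic polynomial does not split into linear factors over ℚ, so A has no Jordan form over ℚ; the rational canonical form exists over any field.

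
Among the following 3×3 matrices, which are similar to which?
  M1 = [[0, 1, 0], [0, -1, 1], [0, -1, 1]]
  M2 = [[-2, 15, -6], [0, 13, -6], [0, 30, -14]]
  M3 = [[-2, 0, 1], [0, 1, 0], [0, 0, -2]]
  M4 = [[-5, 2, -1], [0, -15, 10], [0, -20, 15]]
Characteristic polynomials: χ_{M1} = x^3, χ_{M2} = (x - 1)(x + 2)^2, χ_{M3} = (x - 1)(x + 2)^2, χ_{M4} = (x - 5)(x + 5)^2.

{M1}: invariant factors x^3.

{M2}: invariant factors x + 2, (x - 1)(x + 2).

{M3}: invariant factors (x - 1)(x + 2)^2.

{M4}: invariant factors (x - 5)(x + 5)^2.

Matrices are similar if and only if their invariant-factor lists agree; the partition into similarity classes is {M1}, {M2}, {M3}, {M4}.

4 classes: {M1}, {M2}, {M3}, {M4}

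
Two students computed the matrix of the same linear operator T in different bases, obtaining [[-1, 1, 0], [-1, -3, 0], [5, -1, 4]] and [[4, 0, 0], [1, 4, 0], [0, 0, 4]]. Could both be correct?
No.

trace(A) = 0 but trace(B) = 12. The trace is a similarity invariant, so A and B are not similar.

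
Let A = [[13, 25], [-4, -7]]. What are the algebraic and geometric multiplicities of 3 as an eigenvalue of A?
The characteristic polynomial is (x - 3)^2, so the factor x - 3 appears with exponent 2: the algebraic multiplicity is 2.

rank(A - 3I) = 1, so the eigenspace has dimension 2 - 1 = 1: the geometric multiplicity is 1.

Since 1 < 2, A is not diagonalizable.

algebraic multiplicity 2, geometric multiplicity 1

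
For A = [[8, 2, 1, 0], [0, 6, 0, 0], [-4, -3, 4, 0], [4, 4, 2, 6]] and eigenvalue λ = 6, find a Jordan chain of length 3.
v_1 = [[0, 1, -2, 3]]^T, v_2 = [[0, 0, 1, 0]]^T, v_3 = [[1, 0, -2, 2]]^T

We seek v_1 ∈ ker((A - 6I)^3) \ ker((A - 6I)^2), then set v_{i+1} = (A - 6I) v_i.

One such chain is v_1 = [[0, 1, -2, 3]]^T, v_2 = [[0, 0, 1, 0]]^T, v_3 = [[1, 0, -2, 2]]^T. Check: (A - 6I) v_3 = [[0, 0, 0, 0]]^T = 0.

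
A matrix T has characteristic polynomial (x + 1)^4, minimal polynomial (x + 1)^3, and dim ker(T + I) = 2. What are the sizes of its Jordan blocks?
λ = -1: algebraic multiplicity 4 (exponent in χ_T), largest block size 3 (exponent in m_T), 2 blocks (geometric multiplicity). These force block sizes [3, 1].

Jordan blocks: (-1, 3), (-1, 1)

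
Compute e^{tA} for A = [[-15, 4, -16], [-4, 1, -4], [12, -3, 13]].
e^{tA} = [[(-8*t - 3*e^{2*t} + 4)*e^{-t}, 4*t*e^{-t}, 4*(-2*t - e^{2*t} + 1)*e^{-t}], [-4*t*e^{-t}, (2*t + 1)*e^{-t}, -4*t*e^{-t}], [3*(2*t + e^{2*t} - 1)*e^{-t}, -3*t*e^{-t}, (6*t + 4*e^{2*t} - 3)*e^{-t}]]

A has Jordan form J = [[-1, 1, 0], [0, -1, 0], [0, 0, 1]] with A = PJP^{-1}, so e^{tA} = P e^{tJ} P^{-1}.

For a Jordan block J_k(λ), e^{tJ_k(λ)} = e^{λt} · (I + tN + t^2 N^2/2! + ... + t^{k-1} N^{k-1}/(k-1)!) where N is the nilpotent superdiagonal part.

Assembling the blocks and conjugating back gives the entries of e^{tA} as shown above.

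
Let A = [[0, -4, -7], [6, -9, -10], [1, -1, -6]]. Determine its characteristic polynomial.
xI - A = [[x, 4, 7], [-6, x + 9, 10], [-1, 1, x + 6]].

Expanding det(xI - A) along the first row:
det(xI - A) = + (x)·det([[x + 9, 10], [1, x + 6]]) - (4)·det([[-6, 10], [-1, x + 6]]) + (7)·det([[-6, x + 9], [-1, 1]]).

Evaluating gives χ_A(x) = x^3 + 15x^2 + 75x + 125 = (x + 5)^3.

χ_A(x) = (x + 5)^3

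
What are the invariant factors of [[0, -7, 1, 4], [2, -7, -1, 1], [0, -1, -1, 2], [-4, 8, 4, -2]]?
The Jordan structure of A has elementary divisors (x + 4), (x + 2)^3. Arranging the block sizes at each eigenvalue in decreasing order and taking row products gives the invariant factors.

Invariant factors (smallest first, each dividing the next): (x + 2)^3(x + 4).

Check: the last factor (x + 2)^3(x + 4) is the minimal polynomial, and the product (x + 2)^3(x + 4) is the characteristic polynomial.

(x + 2)^3(x + 4)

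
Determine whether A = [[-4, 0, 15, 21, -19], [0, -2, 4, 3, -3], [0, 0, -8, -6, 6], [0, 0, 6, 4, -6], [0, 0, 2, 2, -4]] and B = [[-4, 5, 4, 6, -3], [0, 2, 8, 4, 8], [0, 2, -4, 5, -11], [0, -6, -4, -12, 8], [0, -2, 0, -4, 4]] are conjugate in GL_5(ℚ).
Two matrices over a field are similar if and only if they have the same invariant factors.

Both A and B have characteristic polynomial (x + 2)^3(x + 4)^2 and minimal polynomial (x + 2)^2(x + 4)^2. Computing further, both have invariant factors x + 2, (x + 2)^2(x + 4)^2. Hence A and B are similar.

Yes.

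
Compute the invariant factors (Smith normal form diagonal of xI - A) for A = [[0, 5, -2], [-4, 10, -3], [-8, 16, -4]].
The Jordan structure of A has elementary divisors (x - 2)^3. Arranging the block sizes at each eigenvalue in decreasing order and taking row products gives the invariant factors.

Invariant factors (smallest first, each dividing the next): (x - 2)^3.

Check: the last factor (x - 2)^3 is the minimal polynomial, and the product (x - 2)^3 is the characteristic polynomial.

(x - 2)^3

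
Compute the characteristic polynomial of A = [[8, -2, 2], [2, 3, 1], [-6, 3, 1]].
χ_A(x) = (x - 4)^3

xI - A = [[x - 8, 2, -2], [-2, x - 3, -1], [6, -3, x - 1]].

Expanding det(xI - A) along the first row:
det(xI - A) = + (x - 8)·det([[x - 3, -1], [-3, x - 1]]) - (2)·det([[-2, -1], [6, x - 1]]) + (-2)·det([[-2, x - 3], [6, -3]]).

Evaluating gives χ_A(x) = x^3 - 12x^2 + 48x - 64 = (x - 4)^3.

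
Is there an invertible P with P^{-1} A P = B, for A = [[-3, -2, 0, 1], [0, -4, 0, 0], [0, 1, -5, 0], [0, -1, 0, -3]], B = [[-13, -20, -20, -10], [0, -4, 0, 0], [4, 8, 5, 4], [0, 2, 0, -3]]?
Both have characteristic polynomial (x + 3)^2(x + 4)(x + 5), but the minimal polynomial of A is (x + 3)^2(x + 4)(x + 5) while the minimal polynomial of B is (x + 3)(x + 4)(x + 5). The minimal polynomial is a similarity invariant, so A and B are not similar.

No.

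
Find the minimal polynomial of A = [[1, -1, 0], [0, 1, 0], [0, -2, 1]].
The characteristic polynomial factors as (x - 1)^3. The minimal polynomial is ∏(x - λ)^{k_λ} where k_λ is the size of the largest Jordan block at λ.

For λ = 1: rank(A - I) = 1, and the largest Jordan block has size 2 (the smallest k with rank((A - I)^k) = rank((A - I)^(k+1))).

So m_A(x) = (x - 1)^2.

m_A(x) = (x - 1)^2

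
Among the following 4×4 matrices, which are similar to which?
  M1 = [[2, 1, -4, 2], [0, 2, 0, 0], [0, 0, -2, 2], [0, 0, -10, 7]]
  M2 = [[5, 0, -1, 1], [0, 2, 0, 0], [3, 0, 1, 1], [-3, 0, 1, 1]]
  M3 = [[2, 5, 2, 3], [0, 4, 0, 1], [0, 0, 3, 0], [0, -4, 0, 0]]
3 classes: {M1}, {M2}, {M3}

Characteristic polynomials: χ_{M1} = (x - 3)(x - 2)^3, χ_{M2} = (x - 3)(x - 2)^3, χ_{M3} = (x - 3)(x - 2)^3.

{M1}: invariant factors x - 2, (x - 3)(x - 2)^2.

{M2}: invariant factors x - 2, x - 2, (x - 3)(x - 2).

{M3}: invariant factors (x - 3)(x - 2)^3.

Matrices are similar if and only if their invariant-factor lists agree; the partition into similarity classes is {M1}, {M2}, {M3}.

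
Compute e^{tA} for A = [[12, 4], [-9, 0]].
A has Jordan form J = [[6, 1], [0, 6]] with A = PJP^{-1}, so e^{tA} = P e^{tJ} P^{-1}.

For a Jordan block J_k(λ), e^{tJ_k(λ)} = e^{λt} · (I + tN + t^2 N^2/2! + ... + t^{k-1} N^{k-1}/(k-1)!) where N is the nilpotent superdiagonal part.

Assembling the blocks and conjugating back gives the entries of e^{tA} as shown above.

e^{tA} = [[(6*t + 1)*e^{6*t}, 4*t*e^{6*t}], [-9*t*e^{6*t}, (1 - 6*t)*e^{6*t}]]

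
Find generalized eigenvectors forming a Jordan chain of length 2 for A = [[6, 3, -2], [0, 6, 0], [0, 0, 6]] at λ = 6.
We seek v_1 ∈ ker((A - 6I)^2) \ ker(A - 6I), then set v_{i+1} = (A - 6I) v_i.

One such chain is v_1 = [[0, 1, 1]]^T, v_2 = [[1, 0, 0]]^T. Check: (A - 6I) v_2 = [[0, 0, 0]]^T = 0.

v_1 = [[0, 1, 1]]^T, v_2 = [[1, 0, 0]]^T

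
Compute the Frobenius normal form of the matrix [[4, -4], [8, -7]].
R = [[0, -4], [1, -3]]

The invariant factors of A (the non-unit diagonal entries of the Smith normal form of xI - A over ℚ[x]) are x^2 + 3x + 4, each dividing the next. The characteristic polynomial is their product, x^2 + 3x + 4.

The rational canonical form is the block-diagonal matrix of companion matrices C(f_i):
R = [[0, -4], [1, -3]].

Note the characteristic polynomial does not split into linear factors over ℚ, so A has no Jordan form over ℚ; the rational canonical form exists over any field.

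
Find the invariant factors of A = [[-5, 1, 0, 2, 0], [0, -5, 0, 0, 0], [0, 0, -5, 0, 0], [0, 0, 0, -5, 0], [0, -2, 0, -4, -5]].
x + 5, x + 5, x + 5, (x + 5)^2

The Jordan structure of A has elementary divisors (x + 5)^2, (x + 5), (x + 5), (x + 5). Arranging the block sizes at each eigenvalue in decreasing order and taking row products gives the invariant factors.

Invariant factors (smallest first, each dividing the next): x + 5, x + 5, x + 5, (x + 5)^2.

Check: the last factor (x + 5)^2 is the minimal polynomial, and the product (x + 5)^5 is the characteristic polynomial.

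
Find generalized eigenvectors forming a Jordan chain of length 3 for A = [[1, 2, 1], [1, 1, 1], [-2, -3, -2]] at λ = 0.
v_1 = [[-1, 0, 2]]^T, v_2 = [[1, 1, -2]]^T, v_3 = [[1, 0, -1]]^T

We seek v_1 ∈ ker(A^3) \ ker(A^2), then set v_{i+1} = A v_i.

One such chain is v_1 = [[-1, 0, 2]]^T, v_2 = [[1, 1, -2]]^T, v_3 = [[1, 0, -1]]^T. Check: A v_3 = [[0, 0, 0]]^T = 0.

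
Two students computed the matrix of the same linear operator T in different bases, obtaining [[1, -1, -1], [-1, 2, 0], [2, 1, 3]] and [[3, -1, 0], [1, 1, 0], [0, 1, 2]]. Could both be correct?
Yes.

Two matrices over a field are similar if and only if they have the same invariant factors.

Both A and B have characteristic polynomial (x - 2)^3 and minimal polynomial (x - 2)^3. Computing further, both have invariant factors (x - 2)^3. Hence A and B are similar.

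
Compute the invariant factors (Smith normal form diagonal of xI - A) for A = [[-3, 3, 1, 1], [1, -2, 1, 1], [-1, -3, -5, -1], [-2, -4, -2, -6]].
x + 4, (x + 4)^3

The Jordan structure of A has elementary divisors (x + 4)^3, (x + 4). Arranging the block sizes at each eigenvalue in decreasing order and taking row products gives the invariant factors.

Invariant factors (smallest first, each dividing the next): x + 4, (x + 4)^3.

Check: the last factor (x + 4)^3 is the minimal polynomial, and the product (x + 4)^4 is the characteristic polynomial.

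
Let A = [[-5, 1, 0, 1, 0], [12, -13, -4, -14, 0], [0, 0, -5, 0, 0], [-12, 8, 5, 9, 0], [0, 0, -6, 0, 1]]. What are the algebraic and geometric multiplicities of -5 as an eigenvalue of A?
algebraic multiplicity 3, geometric multiplicity 1

The characteristic polynomial is (x - 1)^2(x + 5)^3, so the factor x + 5 appears with exponent 3: the algebraic multiplicity is 3.

rank(A + 5I) = 4, so the eigenspace has dimension 5 - 4 = 1: the geometric multiplicity is 1.

Since 1 < 3, A is not diagonalizable.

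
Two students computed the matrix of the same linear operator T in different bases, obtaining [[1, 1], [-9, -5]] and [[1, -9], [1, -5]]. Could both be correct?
Two matrices over a field are similar if and only if they have the same invariant factors.

Both A and B have characteristic polynomial (x + 2)^2 and minimal polynomial (x + 2)^2. Computing further, both have invariant factors (x + 2)^2. Hence A and B are similar.

Yes.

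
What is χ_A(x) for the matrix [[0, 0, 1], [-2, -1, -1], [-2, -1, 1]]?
χ_A(x) = x^3

xI - A = [[x, 0, -1], [2, x + 1, 1], [2, 1, x - 1]].

Expanding det(xI - A) along the first row:
det(xI - A) = + (x)·det([[x + 1, 1], [1, x - 1]]) - (0)·det([[2, 1], [2, x - 1]]) + (-1)·det([[2, x + 1], [2, 1]]).

Evaluating gives χ_A(x) = x^3.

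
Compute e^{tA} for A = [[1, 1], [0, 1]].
A has Jordan form J = [[1, 1], [0, 1]] with A = PJP^{-1}, so e^{tA} = P e^{tJ} P^{-1}.

For a Jordan block J_k(λ), e^{tJ_k(λ)} = e^{λt} · (I + tN + t^2 N^2/2! + ... + t^{k-1} N^{k-1}/(k-1)!) where N is the nilpotent superdiagonal part.

Assembling the blocks and conjugating back gives the entries of e^{tA} as shown above.

e^{tA} = [[e^{t}, t*e^{t}], [0, e^{t}]]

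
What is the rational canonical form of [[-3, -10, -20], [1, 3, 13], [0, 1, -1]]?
The invariant factors of A (the non-unit diagonal entries of the Smith normal form of xI - A over ℚ[x]) are (x + 3)(x^2 - 2x - 6), each dividing the next. The characteristic polynomial is their product, (x + 3)(x^2 - 2x - 6).

The rational canonical form is the block-diagonal matrix of companion matrices C(f_i):
R = [[0, 0, 18], [1, 0, 12], [0, 1, -1]].

Note the characteristic polynomial does not split into linear factors over ℚ, so A has no Jordan form over ℚ; the rational canonical form exists over any field.

R = [[0, 0, 18], [1, 0, 12], [0, 1, -1]]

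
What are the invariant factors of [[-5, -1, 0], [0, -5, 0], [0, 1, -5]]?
x + 5, (x + 5)^2

The Jordan structure of A has elementary divisors (x + 5)^2, (x + 5). Arranging the block sizes at each eigenvalue in decreasing order and taking row products gives the invariant factors.

Invariant factors (smallest first, each dividing the next): x + 5, (x + 5)^2.

Check: the last factor (x + 5)^2 is the minimal polynomial, and the product (x + 5)^3 is the characteristic polynomial.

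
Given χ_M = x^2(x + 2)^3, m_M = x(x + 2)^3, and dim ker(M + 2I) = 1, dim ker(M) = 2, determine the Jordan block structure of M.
Jordan blocks: (-2, 3), (0, 1), (0, 1)

λ = -2: algebraic multiplicity 3 (exponent in χ_M), largest block size 3 (exponent in m_M), 1 block (geometric multiplicity). This forces block sizes [3].
λ = 0: algebraic multiplicity 2 (exponent in χ_M), largest block size 1 (exponent in m_M), 2 blocks (geometric multiplicity). These force block sizes [1, 1].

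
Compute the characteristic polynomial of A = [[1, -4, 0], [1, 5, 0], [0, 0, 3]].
χ_A(x) = (x - 3)^3

xI - A = [[x - 1, 4, 0], [-1, x - 5, 0], [0, 0, x - 3]].

Expanding det(xI - A) along the first row:
det(xI - A) = + (x - 1)·det([[x - 5, 0], [0, x - 3]]) - (4)·det([[-1, 0], [0, x - 3]]) + (0)·det([[-1, x - 5], [0, 0]]).

Evaluating gives χ_A(x) = x^3 - 9x^2 + 27x - 27 = (x - 3)^3.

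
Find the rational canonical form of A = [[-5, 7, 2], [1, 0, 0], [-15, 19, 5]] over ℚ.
The invariant factors of A (the non-unit diagonal entries of the Smith normal form of xI - A over ℚ[x]) are x^3 - 2x - 3, each dividing the next. The characteristic polynomial is their product, x^3 - 2x - 3.

The rational canonical form is the block-diagonal matrix of companion matrices C(f_i):
R = [[0, 0, 3], [1, 0, 2], [0, 1, 0]].

Note the characteristic polynomial does not split into linear factors over ℚ, so A has no Jordan form over ℚ; the rational canonical form exists over any field.

R = [[0, 0, 3], [1, 0, 2], [0, 1, 0]]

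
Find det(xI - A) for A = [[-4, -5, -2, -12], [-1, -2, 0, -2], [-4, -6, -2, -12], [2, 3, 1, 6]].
xI - A = [[x + 4, 5, 2, 12], [1, x + 2, 0, 2], [4, 6, x + 2, 12], [-2, -3, -1, x - 6]].

Expanding det(xI - A) along the first row:
det(xI - A) = + (x + 4)·det([[x + 2, 0, 2], [6, x + 2, 12], [-3, -1, x - 6]]) - (5)·det([[1, 0, 2], [4, x + 2, 12], [-2, -1, x - 6]]) + (2)·det([[1, x + 2, 2], [4, 6, 12], [-2, -3, x - 6]]) - (12)·det([[1, x + 2, 0], [4, 6, x + 2], [-2, -3, -1]]).

Evaluating gives χ_A(x) = x^4 + 2x^3 + x^2 = x^2(x + 1)^2.

χ_A(x) = x^2(x + 1)^2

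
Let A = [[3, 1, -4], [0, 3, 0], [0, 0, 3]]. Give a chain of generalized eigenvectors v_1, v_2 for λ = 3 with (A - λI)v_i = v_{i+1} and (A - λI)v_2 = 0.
v_1 = [[3, 5, 1]]^T, v_2 = [[1, 0, 0]]^T

We seek v_1 ∈ ker((A - 3I)^2) \ ker(A - 3I), then set v_{i+1} = (A - 3I) v_i.

One such chain is v_1 = [[3, 5, 1]]^T, v_2 = [[1, 0, 0]]^T. Check: (A - 3I) v_2 = [[0, 0, 0]]^T = 0.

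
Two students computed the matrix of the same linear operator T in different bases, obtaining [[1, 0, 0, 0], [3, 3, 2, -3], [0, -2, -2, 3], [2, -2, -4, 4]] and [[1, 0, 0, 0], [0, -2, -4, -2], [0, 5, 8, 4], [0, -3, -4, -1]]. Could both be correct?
No.

Both have characteristic polynomial (x - 2)^2(x - 1)^2, but the minimal polynomial of A is (x - 2)^2(x - 1)^2 while the minimal polynomial of B is (x - 2)^2(x - 1). The minimal polynomial is a similarity invariant, so A and B are not similar.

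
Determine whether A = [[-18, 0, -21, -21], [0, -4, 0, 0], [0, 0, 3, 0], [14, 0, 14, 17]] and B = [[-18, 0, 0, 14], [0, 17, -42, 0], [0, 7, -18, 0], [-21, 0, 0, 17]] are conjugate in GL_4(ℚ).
Two matrices over a field are similar if and only if they have the same invariant factors.

Both A and B have characteristic polynomial (x - 3)^2(x + 4)^2 and minimal polynomial (x - 3)(x + 4). Computing further, both have invariant factors (x - 3)(x + 4), (x - 3)(x + 4). Hence A and B are similar.

Yes.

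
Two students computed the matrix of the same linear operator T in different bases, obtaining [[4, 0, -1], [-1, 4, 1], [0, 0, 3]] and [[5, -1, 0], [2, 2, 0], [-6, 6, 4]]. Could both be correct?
No.

Both have characteristic polynomial (x - 4)^2(x - 3), but the minimal polynomial of A is (x - 4)^2(x - 3) while the minimal polynomial of B is (x - 4)(x - 3). The minimal polynomial is a similarity invariant, so A and B are not similar.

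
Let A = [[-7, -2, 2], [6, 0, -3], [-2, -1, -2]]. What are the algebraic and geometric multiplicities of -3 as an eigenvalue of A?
The characteristic polynomial is (x + 3)^3, so the factor x + 3 appears with exponent 3: the algebraic multiplicity is 3.

rank(A + 3I) = 1, so the eigenspace has dimension 3 - 1 = 2: the geometric multiplicity is 2.

Since 2 < 3, A is not diagonalizable.

algebraic multiplicity 3, geometric multiplicity 2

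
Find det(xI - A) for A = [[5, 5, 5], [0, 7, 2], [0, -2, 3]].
χ_A(x) = (x - 5)^3

xI - A = [[x - 5, -5, -5], [0, x - 7, -2], [0, 2, x - 3]].

Expanding det(xI - A) along the first row:
det(xI - A) = + (x - 5)·det([[x - 7, -2], [2, x - 3]]) - (-5)·det([[0, -2], [0, x - 3]]) + (-5)·det([[0, x - 7], [0, 2]]).

Evaluating gives χ_A(x) = x^3 - 15x^2 + 75x - 125 = (x - 5)^3.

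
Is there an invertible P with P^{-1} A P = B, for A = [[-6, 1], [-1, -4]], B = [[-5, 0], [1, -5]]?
Yes.

Two matrices over a field are similar if and only if they have the same invariant factors.

Both A and B have characteristic polynomial (x + 5)^2 and minimal polynomial (x + 5)^2. Computing further, both have invariant factors (x + 5)^2. Hence A and B are similar.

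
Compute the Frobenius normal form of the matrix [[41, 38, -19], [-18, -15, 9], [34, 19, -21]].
The invariant factors of A (the non-unit diagonal entries of the Smith normal form of xI - A over ℚ[x]) are (x - 4)(x - 3)(x + 2), each dividing the next. The characteristic polynomial is their product, (x - 4)(x - 3)(x + 2).

The rational canonical form is the block-diagonal matrix of companion matrices C(f_i):
R = [[0, 0, -24], [1, 0, 2], [0, 1, 5]].

R = [[0, 0, -24], [1, 0, 2], [0, 1, 5]]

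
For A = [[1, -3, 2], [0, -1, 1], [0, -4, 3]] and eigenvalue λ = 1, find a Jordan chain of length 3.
We seek v_1 ∈ ker((A - I)^3) \ ker((A - I)^2), then set v_{i+1} = (A - I) v_i.

One such chain is v_1 = [[2, 0, 1]]^T, v_2 = [[2, 1, 2]]^T, v_3 = [[1, 0, 0]]^T. Check: (A - I) v_3 = [[0, 0, 0]]^T = 0.

v_1 = [[2, 0, 1]]^T, v_2 = [[2, 1, 2]]^T, v_3 = [[1, 0, 0]]^T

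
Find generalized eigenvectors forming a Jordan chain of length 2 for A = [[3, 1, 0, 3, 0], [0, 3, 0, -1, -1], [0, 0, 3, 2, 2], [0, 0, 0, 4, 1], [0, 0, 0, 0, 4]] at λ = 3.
v_1 = [[-3, 1, -1, 0, 0]]^T, v_2 = [[1, 0, 0, 0, 0]]^T

We seek v_1 ∈ ker((A - 3I)^2) \ ker(A - 3I), then set v_{i+1} = (A - 3I) v_i.

One such chain is v_1 = [[-3, 1, -1, 0, 0]]^T, v_2 = [[1, 0, 0, 0, 0]]^T. Check: (A - 3I) v_2 = [[0, 0, 0, 0, 0]]^T = 0.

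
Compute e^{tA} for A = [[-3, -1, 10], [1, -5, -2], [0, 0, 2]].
A has Jordan form J = [[-4, 1, 0], [0, -4, 0], [0, 0, 2]] with A = PJP^{-1}, so e^{tA} = P e^{tJ} P^{-1}.

For a Jordan block J_k(λ), e^{tJ_k(λ)} = e^{λt} · (I + tN + t^2 N^2/2! + ... + t^{k-1} N^{k-1}/(k-1)!) where N is the nilpotent superdiagonal part.

Assembling the blocks and conjugating back gives the entries of e^{tA} as shown above.

e^{tA} = [[(t + 1)*e^{-4*t}, -t*e^{-4*t}, 2*(-t + e^{6*t} - 1)*e^{-4*t}], [t*e^{-4*t}, (1 - t)*e^{-4*t}, -2*t*e^{-4*t}], [0, 0, e^{2*t}]]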